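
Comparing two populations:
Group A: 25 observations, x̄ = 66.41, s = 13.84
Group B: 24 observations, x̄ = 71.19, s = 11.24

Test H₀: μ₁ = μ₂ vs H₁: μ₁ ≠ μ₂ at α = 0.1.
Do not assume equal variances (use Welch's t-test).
Welch's two-sample t-test:
H₀: μ₁ = μ₂
H₁: μ₁ ≠ μ₂
s₁²/n₁ = 13.84²/25 = 7.6618,  s₂²/n₂ = 11.24²/24 = 5.2641
SE = √(s₁²/n₁ + s₂²/n₂) = √(7.6618 + 5.2641) = 3.5953
df (Welch-Satterthwaite) = (s₁²/n₁ + s₂²/n₂)² / [(s₁²/n₁)²/(n₁-1) + (s₂²/n₂)²/(n₂-1)] ≈ 45.77
t = (x̄₁ - x̄₂) / SE = (66.41 - 71.19) / 3.5953 = -4.78 / 3.5953 = -1.330
p-value = 0.1903

Since p-value > α = 0.1, we fail to reject H₀.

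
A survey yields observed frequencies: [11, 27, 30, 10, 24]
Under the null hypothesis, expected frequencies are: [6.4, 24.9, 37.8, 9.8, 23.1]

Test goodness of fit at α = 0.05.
Chi-square goodness of fit test:
H₀: observed counts match expected distribution
H₁: observed counts differ from expected distribution
df = k - 1 = 4
χ² = Σ(O - E)²/E
   = (11 - 6.4)²/6.4 + (27 - 24.9)²/24.9 + (30 - 37.8)²/37.8 + (10 - 9.8)²/9.8 + (24 - 23.1)²/23.1
   = 3.306 + 0.177 + 1.610 + 0.004 + 0.035
   = 5.13
p-value = 0.2740

Since p-value > α = 0.05, we fail to reject H₀.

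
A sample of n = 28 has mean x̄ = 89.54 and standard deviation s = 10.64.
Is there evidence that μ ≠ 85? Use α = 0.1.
One-sample t-test:
H₀: μ = 85
H₁: μ ≠ 85
df = n - 1 = 27
t = (x̄ - μ₀) / (s/√n) = (89.54 - 85) / (10.64/√28) = 2.258
p-value = 0.0322

Since p-value < α = 0.1, we reject H₀.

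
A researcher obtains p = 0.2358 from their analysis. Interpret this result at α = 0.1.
Since p = 0.2358 > α = 0.1, fail to reject H₀.
There is insufficient evidence to reject the null hypothesis; the result is not statistically significant at the 0.1 level.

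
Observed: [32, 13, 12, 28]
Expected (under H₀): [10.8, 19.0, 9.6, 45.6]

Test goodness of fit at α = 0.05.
Chi-square goodness of fit test:
H₀: observed counts match expected distribution
H₁: observed counts differ from expected distribution
df = k - 1 = 3
χ² = Σ(O - E)²/E
   = (32 - 10.8)²/10.8 + (13 - 19.0)²/19.0 + (12 - 9.6)²/9.6 + (28 - 45.6)²/45.6
   = 41.615 + 1.895 + 0.600 + 6.793
   = 50.90
p-value < 0.0001

Since p-value < α = 0.05, we reject H₀.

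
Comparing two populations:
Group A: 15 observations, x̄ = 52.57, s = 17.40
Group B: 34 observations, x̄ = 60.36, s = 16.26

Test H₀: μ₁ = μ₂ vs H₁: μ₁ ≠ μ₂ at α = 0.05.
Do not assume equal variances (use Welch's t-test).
Welch's two-sample t-test:
H₀: μ₁ = μ₂
H₁: μ₁ ≠ μ₂
s₁²/n₁ = 17.40²/15 = 20.1840,  s₂²/n₂ = 16.26²/34 = 7.7761
SE = √(s₁²/n₁ + s₂²/n₂) = √(20.1840 + 7.7761) = 5.2877
df (Welch-Satterthwaite) = (s₁²/n₁ + s₂²/n₂)² / [(s₁²/n₁)²/(n₁-1) + (s₂²/n₂)²/(n₂-1)] ≈ 25.27
t = (x̄₁ - x̄₂) / SE = (52.57 - 60.36) / 5.2877 = -7.79 / 5.2877 = -1.473
p-value = 0.1530

Since p-value > α = 0.05, we fail to reject H₀.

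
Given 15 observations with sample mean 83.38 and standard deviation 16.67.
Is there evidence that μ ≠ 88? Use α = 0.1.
One-sample t-test:
H₀: μ = 88
H₁: μ ≠ 88
df = n - 1 = 14
t = (x̄ - μ₀) / (s/√n) = (83.38 - 88) / (16.67/√15) = -1.073
p-value = 0.3013

Since p-value > α = 0.1, we fail to reject H₀.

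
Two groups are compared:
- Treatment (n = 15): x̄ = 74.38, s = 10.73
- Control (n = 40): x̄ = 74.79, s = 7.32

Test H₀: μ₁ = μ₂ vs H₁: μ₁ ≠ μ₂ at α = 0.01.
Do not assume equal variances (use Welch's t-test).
Welch's two-sample t-test:
H₀: μ₁ = μ₂
H₁: μ₁ ≠ μ₂
s₁²/n₁ = 10.73²/15 = 7.6755,  s₂²/n₂ = 7.32²/40 = 1.3396
SE = √(s₁²/n₁ + s₂²/n₂) = √(7.6755 + 1.3396) = 3.0025
df (Welch-Satterthwaite) = (s₁²/n₁ + s₂²/n₂)² / [(s₁²/n₁)²/(n₁-1) + (s₂²/n₂)²/(n₂-1)] ≈ 19.10
t = (x̄₁ - x̄₂) / SE = (74.38 - 74.79) / 3.0025 = -0.41 / 3.0025 = -0.137
p-value = 0.8928

Since p-value > α = 0.01, we fail to reject H₀.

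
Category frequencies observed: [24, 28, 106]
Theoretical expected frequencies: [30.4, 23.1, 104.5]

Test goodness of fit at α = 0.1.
Chi-square goodness of fit test:
H₀: observed counts match expected distribution
H₁: observed counts differ from expected distribution
df = k - 1 = 2
χ² = Σ(O - E)²/E
   = (24 - 30.4)²/30.4 + (28 - 23.1)²/23.1 + (106 - 104.5)²/104.5
   = 1.347 + 1.039 + 0.022
   = 2.41
p-value = 0.2999

Since p-value > α = 0.1, we fail to reject H₀.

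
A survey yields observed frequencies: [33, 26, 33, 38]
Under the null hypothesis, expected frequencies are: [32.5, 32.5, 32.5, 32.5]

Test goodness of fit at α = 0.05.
Chi-square goodness of fit test:
H₀: observed counts match expected distribution
H₁: observed counts differ from expected distribution
df = k - 1 = 3
χ² = Σ(O - E)²/E
   = (33 - 32.5)²/32.5 + (26 - 32.5)²/32.5 + (33 - 32.5)²/32.5 + (38 - 32.5)²/32.5
   = 0.008 + 1.300 + 0.008 + 0.931
   = 2.25
p-value = 0.5229

Since p-value > α = 0.05, we fail to reject H₀.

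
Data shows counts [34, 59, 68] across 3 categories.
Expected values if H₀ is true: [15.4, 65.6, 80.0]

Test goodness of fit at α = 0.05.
Chi-square goodness of fit test:
H₀: observed counts match expected distribution
H₁: observed counts differ from expected distribution
df = k - 1 = 2
χ² = Σ(O - E)²/E
   = (34 - 15.4)²/15.4 + (59 - 65.6)²/65.6 + (68 - 80.0)²/80.0
   = 22.465 + 0.664 + 1.800
   = 24.93
p-value < 0.0001

Since p-value < α = 0.05, we reject H₀.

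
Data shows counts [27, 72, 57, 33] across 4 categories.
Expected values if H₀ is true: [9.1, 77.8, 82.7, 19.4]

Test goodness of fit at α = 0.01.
Chi-square goodness of fit test:
H₀: observed counts match expected distribution
H₁: observed counts differ from expected distribution
df = k - 1 = 3
χ² = Σ(O - E)²/E
   = (27 - 9.1)²/9.1 + (72 - 77.8)²/77.8 + (57 - 82.7)²/82.7 + (33 - 19.4)²/19.4
   = 35.210 + 0.432 + 7.987 + 9.534
   = 53.16
p-value < 0.0001

Since p-value < α = 0.01, we reject H₀.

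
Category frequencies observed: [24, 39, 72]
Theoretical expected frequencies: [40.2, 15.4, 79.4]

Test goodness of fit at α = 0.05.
Chi-square goodness of fit test:
H₀: observed counts match expected distribution
H₁: observed counts differ from expected distribution
df = k - 1 = 2
χ² = Σ(O - E)²/E
   = (24 - 40.2)²/40.2 + (39 - 15.4)²/15.4 + (72 - 79.4)²/79.4
   = 6.528 + 36.166 + 0.690
   = 43.38
p-value < 0.0001

Since p-value < α = 0.05, we reject H₀.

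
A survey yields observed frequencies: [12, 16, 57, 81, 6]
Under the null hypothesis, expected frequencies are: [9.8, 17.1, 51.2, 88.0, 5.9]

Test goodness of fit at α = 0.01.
Chi-square goodness of fit test:
H₀: observed counts match expected distribution
H₁: observed counts differ from expected distribution
df = k - 1 = 4
χ² = Σ(O - E)²/E
   = (12 - 9.8)²/9.8 + (16 - 17.1)²/17.1 + (57 - 51.2)²/51.2 + (81 - 88.0)²/88.0 + (6 - 5.9)²/5.9
   = 0.494 + 0.071 + 0.657 + 0.557 + 0.002
   = 1.78
p-value = 0.7761

Since p-value > α = 0.01, we fail to reject H₀.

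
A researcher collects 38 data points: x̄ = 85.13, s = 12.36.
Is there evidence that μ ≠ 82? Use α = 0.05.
One-sample t-test:
H₀: μ = 82
H₁: μ ≠ 82
df = n - 1 = 37
t = (x̄ - μ₀) / (s/√n) = (85.13 - 82) / (12.36/√38) = 1.561
p-value = 0.1270

Since p-value > α = 0.05, we fail to reject H₀.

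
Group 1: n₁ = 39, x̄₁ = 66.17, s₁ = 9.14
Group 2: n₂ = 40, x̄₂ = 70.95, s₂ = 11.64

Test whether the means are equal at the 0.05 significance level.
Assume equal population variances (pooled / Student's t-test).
Student's two-sample t-test (equal variances):
H₀: μ₁ = μ₂
H₁: μ₁ ≠ μ₂
df = n₁ + n₂ - 2 = 77
Pooled variance s_p² = [(n₁-1)s₁² + (n₂-1)s₂²] / (n₁ + n₂ - 2) = [(38)(9.14²) + (39)(11.64²)] / 77 = 109.8519
SE = √(s_p²(1/n₁ + 1/n₂)) = √(109.8519 × (1/39 + 1/40)) = 2.3586
t = (x̄₁ - x̄₂) / SE = (66.17 - 70.95) / 2.3586 = -4.78 / 2.3586 = -2.027
p-value = 0.0462

Since p-value < α = 0.05, we reject H₀.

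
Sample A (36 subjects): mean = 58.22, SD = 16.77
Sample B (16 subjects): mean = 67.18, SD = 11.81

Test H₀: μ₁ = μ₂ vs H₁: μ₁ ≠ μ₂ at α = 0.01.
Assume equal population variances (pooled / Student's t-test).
Student's two-sample t-test (equal variances):
H₀: μ₁ = μ₂
H₁: μ₁ ≠ μ₂
df = n₁ + n₂ - 2 = 50
Pooled variance s_p² = [(n₁-1)s₁² + (n₂-1)s₂²] / (n₁ + n₂ - 2) = [(35)(16.77²) + (15)(11.81²)] / 50 = 238.7059
SE = √(s_p²(1/n₁ + 1/n₂)) = √(238.7059 × (1/36 + 1/16)) = 4.6422
t = (x̄₁ - x̄₂) / SE = (58.22 - 67.18) / 4.6422 = -8.96 / 4.6422 = -1.930
p-value = 0.0593

Since p-value > α = 0.01, we fail to reject H₀.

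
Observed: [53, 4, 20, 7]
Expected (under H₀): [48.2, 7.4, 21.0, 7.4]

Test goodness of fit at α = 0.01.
Chi-square goodness of fit test:
H₀: observed counts match expected distribution
H₁: observed counts differ from expected distribution
df = k - 1 = 3
χ² = Σ(O - E)²/E
   = (53 - 48.2)²/48.2 + (4 - 7.4)²/7.4 + (20 - 21.0)²/21.0 + (7 - 7.4)²/7.4
   = 0.478 + 1.562 + 0.048 + 0.022
   = 2.11
p-value = 0.5500

Since p-value > α = 0.01, we fail to reject H₀.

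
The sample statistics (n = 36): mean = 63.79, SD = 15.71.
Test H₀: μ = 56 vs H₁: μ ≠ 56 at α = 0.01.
One-sample t-test:
H₀: μ = 56
H₁: μ ≠ 56
df = n - 1 = 35
t = (x̄ - μ₀) / (s/√n) = (63.79 - 56) / (15.71/√36) = 2.975
p-value = 0.0053

Since p-value < α = 0.01, we reject H₀.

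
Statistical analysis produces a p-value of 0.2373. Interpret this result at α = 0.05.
Since p = 0.2373 > α = 0.05, fail to reject H₀.
There is insufficient evidence to reject the null hypothesis; the result is not statistically significant at the 0.05 level.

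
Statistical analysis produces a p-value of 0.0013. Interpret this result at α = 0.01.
Since p = 0.0013 < α = 0.01, reject H₀.
There is sufficient evidence to reject the null hypothesis; the result is statistically significant at the 0.01 level.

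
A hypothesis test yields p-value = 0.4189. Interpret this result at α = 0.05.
Since p = 0.4189 > α = 0.05, fail to reject H₀.
There is insufficient evidence to reject the null hypothesis; the result is not statistically significant at the 0.05 level.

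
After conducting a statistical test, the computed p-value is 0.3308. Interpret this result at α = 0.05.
Since p = 0.3308 > α = 0.05, fail to reject H₀.
There is insufficient evidence to reject the null hypothesis; the result is not statistically significant at the 0.05 level.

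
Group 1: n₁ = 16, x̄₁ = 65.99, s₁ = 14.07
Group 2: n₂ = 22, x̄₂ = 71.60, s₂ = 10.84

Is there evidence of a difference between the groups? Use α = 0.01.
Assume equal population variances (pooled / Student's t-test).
Student's two-sample t-test (equal variances):
H₀: μ₁ = μ₂
H₁: μ₁ ≠ μ₂
df = n₁ + n₂ - 2 = 36
Pooled variance s_p² = [(n₁-1)s₁² + (n₂-1)s₂²] / (n₁ + n₂ - 2) = [(15)(14.07²) + (21)(10.84²)] / 36 = 151.0303
SE = √(s_p²(1/n₁ + 1/n₂)) = √(151.0303 × (1/16 + 1/22)) = 4.0379
t = (x̄₁ - x̄₂) / SE = (65.99 - 71.60) / 4.0379 = -5.61 / 4.0379 = -1.389
p-value = 0.1733

Since p-value > α = 0.01, we fail to reject H₀.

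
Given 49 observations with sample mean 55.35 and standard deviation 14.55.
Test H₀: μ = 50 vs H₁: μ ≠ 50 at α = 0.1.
One-sample t-test:
H₀: μ = 50
H₁: μ ≠ 50
df = n - 1 = 48
t = (x̄ - μ₀) / (s/√n) = (55.35 - 50) / (14.55/√49) = 2.574
p-value = 0.0132

Since p-value < α = 0.1, we reject H₀.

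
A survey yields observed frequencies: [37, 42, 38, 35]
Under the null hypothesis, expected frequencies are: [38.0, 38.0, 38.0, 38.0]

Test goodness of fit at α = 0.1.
Chi-square goodness of fit test:
H₀: observed counts match expected distribution
H₁: observed counts differ from expected distribution
df = k - 1 = 3
χ² = Σ(O - E)²/E
   = (37 - 38.0)²/38.0 + (42 - 38.0)²/38.0 + (38 - 38.0)²/38.0 + (35 - 38.0)²/38.0
   = 0.026 + 0.421 + 0.000 + 0.237
   = 0.68
p-value = 0.8769

Since p-value > α = 0.1, we fail to reject H₀.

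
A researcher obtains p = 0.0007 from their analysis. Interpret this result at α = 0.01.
Since p = 0.0007 < α = 0.01, reject H₀.
There is sufficient evidence to reject the null hypothesis; the result is statistically significant at the 0.01 level.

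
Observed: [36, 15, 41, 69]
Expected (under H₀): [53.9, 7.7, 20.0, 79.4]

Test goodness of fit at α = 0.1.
Chi-square goodness of fit test:
H₀: observed counts match expected distribution
H₁: observed counts differ from expected distribution
df = k - 1 = 3
χ² = Σ(O - E)²/E
   = (36 - 53.9)²/53.9 + (15 - 7.7)²/7.7 + (41 - 20.0)²/20.0 + (69 - 79.4)²/79.4
   = 5.945 + 6.921 + 22.050 + 1.362
   = 36.28
p-value < 0.0001

Since p-value < α = 0.1, we reject H₀.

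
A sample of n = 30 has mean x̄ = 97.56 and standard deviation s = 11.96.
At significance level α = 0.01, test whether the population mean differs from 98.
One-sample t-test:
H₀: μ = 98
H₁: μ ≠ 98
df = n - 1 = 29
t = (x̄ - μ₀) / (s/√n) = (97.56 - 98) / (11.96/√30) = -0.202
p-value = 0.8417

Since p-value > α = 0.01, we fail to reject H₀.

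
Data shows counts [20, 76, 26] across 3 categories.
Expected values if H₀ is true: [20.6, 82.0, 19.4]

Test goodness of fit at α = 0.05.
Chi-square goodness of fit test:
H₀: observed counts match expected distribution
H₁: observed counts differ from expected distribution
df = k - 1 = 2
χ² = Σ(O - E)²/E
   = (20 - 20.6)²/20.6 + (76 - 82.0)²/82.0 + (26 - 19.4)²/19.4
   = 0.017 + 0.439 + 2.245
   = 2.70
p-value = 0.2590

Since p-value > α = 0.05, we fail to reject H₀.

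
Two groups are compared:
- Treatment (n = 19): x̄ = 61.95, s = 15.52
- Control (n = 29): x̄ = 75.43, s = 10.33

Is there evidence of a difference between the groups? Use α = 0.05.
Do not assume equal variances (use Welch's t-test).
Welch's two-sample t-test:
H₀: μ₁ = μ₂
H₁: μ₁ ≠ μ₂
s₁²/n₁ = 15.52²/19 = 12.6774,  s₂²/n₂ = 10.33²/29 = 3.6796
SE = √(s₁²/n₁ + s₂²/n₂) = √(12.6774 + 3.6796) = 4.0444
df (Welch-Satterthwaite) = (s₁²/n₁ + s₂²/n₂)² / [(s₁²/n₁)²/(n₁-1) + (s₂²/n₂)²/(n₂-1)] ≈ 28.43
t = (x̄₁ - x̄₂) / SE = (61.95 - 75.43) / 4.0444 = -13.48 / 4.0444 = -3.333
p-value = 0.0024

Since p-value < α = 0.05, we reject H₀.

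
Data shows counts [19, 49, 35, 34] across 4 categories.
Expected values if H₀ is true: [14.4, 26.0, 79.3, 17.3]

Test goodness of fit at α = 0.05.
Chi-square goodness of fit test:
H₀: observed counts match expected distribution
H₁: observed counts differ from expected distribution
df = k - 1 = 3
χ² = Σ(O - E)²/E
   = (19 - 14.4)²/14.4 + (49 - 26.0)²/26.0 + (35 - 79.3)²/79.3 + (34 - 17.3)²/17.3
   = 1.469 + 20.346 + 24.748 + 16.121
   = 62.68
p-value < 0.0001

Since p-value < α = 0.05, we reject H₀.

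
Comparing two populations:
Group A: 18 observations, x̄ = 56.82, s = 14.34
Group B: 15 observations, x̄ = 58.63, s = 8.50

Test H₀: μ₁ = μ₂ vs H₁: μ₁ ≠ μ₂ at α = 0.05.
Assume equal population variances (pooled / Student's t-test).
Student's two-sample t-test (equal variances):
H₀: μ₁ = μ₂
H₁: μ₁ ≠ μ₂
df = n₁ + n₂ - 2 = 31
Pooled variance s_p² = [(n₁-1)s₁² + (n₂-1)s₂²] / (n₁ + n₂ - 2) = [(17)(14.34²) + (14)(8.50²)] / 31 = 145.3969
SE = √(s_p²(1/n₁ + 1/n₂)) = √(145.3969 × (1/18 + 1/15)) = 4.2155
t = (x̄₁ - x̄₂) / SE = (56.82 - 58.63) / 4.2155 = -1.81 / 4.2155 = -0.429
p-value = 0.6706

Since p-value > α = 0.05, we fail to reject H₀.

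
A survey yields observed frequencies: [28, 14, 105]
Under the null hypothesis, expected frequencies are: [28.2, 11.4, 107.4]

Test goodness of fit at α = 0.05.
Chi-square goodness of fit test:
H₀: observed counts match expected distribution
H₁: observed counts differ from expected distribution
df = k - 1 = 2
χ² = Σ(O - E)²/E
   = (28 - 28.2)²/28.2 + (14 - 11.4)²/11.4 + (105 - 107.4)²/107.4
   = 0.001 + 0.593 + 0.054
   = 0.65
p-value = 0.7232

Since p-value > α = 0.05, we fail to reject H₀.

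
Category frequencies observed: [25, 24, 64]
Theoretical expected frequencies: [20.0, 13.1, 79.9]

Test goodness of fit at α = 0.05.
Chi-square goodness of fit test:
H₀: observed counts match expected distribution
H₁: observed counts differ from expected distribution
df = k - 1 = 2
χ² = Σ(O - E)²/E
   = (25 - 20.0)²/20.0 + (24 - 13.1)²/13.1 + (64 - 79.9)²/79.9
   = 1.250 + 9.069 + 3.164
   = 13.48
p-value = 0.0012

Since p-value < α = 0.05, we reject H₀.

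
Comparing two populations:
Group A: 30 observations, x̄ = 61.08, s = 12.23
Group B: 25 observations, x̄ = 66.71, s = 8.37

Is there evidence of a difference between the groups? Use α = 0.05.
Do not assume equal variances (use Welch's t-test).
Welch's two-sample t-test:
H₀: μ₁ = μ₂
H₁: μ₁ ≠ μ₂
s₁²/n₁ = 12.23²/30 = 4.9858,  s₂²/n₂ = 8.37²/25 = 2.8023
SE = √(s₁²/n₁ + s₂²/n₂) = √(4.9858 + 2.8023) = 2.7907
df (Welch-Satterthwaite) = (s₁²/n₁ + s₂²/n₂)² / [(s₁²/n₁)²/(n₁-1) + (s₂²/n₂)²/(n₂-1)] ≈ 51.21
t = (x̄₁ - x̄₂) / SE = (61.08 - 66.71) / 2.7907 = -5.63 / 2.7907 = -2.017
p-value = 0.0489

Since p-value < α = 0.05, we reject H₀.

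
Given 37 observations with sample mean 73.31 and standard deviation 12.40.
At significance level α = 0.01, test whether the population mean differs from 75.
One-sample t-test:
H₀: μ = 75
H₁: μ ≠ 75
df = n - 1 = 36
t = (x̄ - μ₀) / (s/√n) = (73.31 - 75) / (12.40/√37) = -0.829
p-value = 0.4126

Since p-value > α = 0.01, we fail to reject H₀.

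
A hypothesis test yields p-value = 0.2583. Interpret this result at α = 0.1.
Since p = 0.2583 > α = 0.1, fail to reject H₀.
There is insufficient evidence to reject the null hypothesis; the result is not statistically significant at the 0.1 level.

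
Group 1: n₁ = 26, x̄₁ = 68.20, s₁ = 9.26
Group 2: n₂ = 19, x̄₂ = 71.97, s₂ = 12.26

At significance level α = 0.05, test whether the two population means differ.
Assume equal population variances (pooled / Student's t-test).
Student's two-sample t-test (equal variances):
H₀: μ₁ = μ₂
H₁: μ₁ ≠ μ₂
df = n₁ + n₂ - 2 = 43
Pooled variance s_p² = [(n₁-1)s₁² + (n₂-1)s₂²] / (n₁ + n₂ - 2) = [(25)(9.26²) + (18)(12.26²)] / 43 = 112.7727
SE = √(s_p²(1/n₁ + 1/n₂)) = √(112.7727 × (1/26 + 1/19)) = 3.2051
t = (x̄₁ - x̄₂) / SE = (68.20 - 71.97) / 3.2051 = -3.77 / 3.2051 = -1.176
p-value = 0.2460

Since p-value > α = 0.05, we fail to reject H₀.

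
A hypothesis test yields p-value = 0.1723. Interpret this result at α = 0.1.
Since p = 0.1723 > α = 0.1, fail to reject H₀.
There is insufficient evidence to reject the null hypothesis; the result is not statistically significant at the 0.1 level.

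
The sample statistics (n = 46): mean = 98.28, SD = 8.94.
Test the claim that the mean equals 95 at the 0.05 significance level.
One-sample t-test:
H₀: μ = 95
H₁: μ ≠ 95
df = n - 1 = 45
t = (x̄ - μ₀) / (s/√n) = (98.28 - 95) / (8.94/√46) = 2.488
p-value = 0.0166

Since p-value < α = 0.05, we reject H₀.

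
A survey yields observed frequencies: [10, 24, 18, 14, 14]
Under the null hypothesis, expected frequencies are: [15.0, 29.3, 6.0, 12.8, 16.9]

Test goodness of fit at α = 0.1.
Chi-square goodness of fit test:
H₀: observed counts match expected distribution
H₁: observed counts differ from expected distribution
df = k - 1 = 4
χ² = Σ(O - E)²/E
   = (10 - 15.0)²/15.0 + (24 - 29.3)²/29.3 + (18 - 6.0)²/6.0 + (14 - 12.8)²/12.8 + (14 - 16.9)²/16.9
   = 1.667 + 0.959 + 24.000 + 0.112 + 0.498
   = 27.24
p-value < 0.0001

Since p-value < α = 0.1, we reject H₀.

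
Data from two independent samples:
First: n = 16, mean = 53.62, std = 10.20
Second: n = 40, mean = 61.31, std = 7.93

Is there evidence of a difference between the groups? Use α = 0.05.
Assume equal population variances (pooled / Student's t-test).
Student's two-sample t-test (equal variances):
H₀: μ₁ = μ₂
H₁: μ₁ ≠ μ₂
df = n₁ + n₂ - 2 = 54
Pooled variance s_p² = [(n₁-1)s₁² + (n₂-1)s₂²] / (n₁ + n₂ - 2) = [(15)(10.20²) + (39)(7.93²)] / 54 = 74.3169
SE = √(s_p²(1/n₁ + 1/n₂)) = √(74.3169 × (1/16 + 1/40)) = 2.5500
t = (x̄₁ - x̄₂) / SE = (53.62 - 61.31) / 2.5500 = -7.69 / 2.5500 = -3.016
p-value = 0.0039

Since p-value < α = 0.05, we reject H₀.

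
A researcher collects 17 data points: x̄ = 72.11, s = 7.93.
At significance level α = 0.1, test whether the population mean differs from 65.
One-sample t-test:
H₀: μ = 65
H₁: μ ≠ 65
df = n - 1 = 16
t = (x̄ - μ₀) / (s/√n) = (72.11 - 65) / (7.93/√17) = 3.697
p-value = 0.0020

Since p-value < α = 0.1, we reject H₀.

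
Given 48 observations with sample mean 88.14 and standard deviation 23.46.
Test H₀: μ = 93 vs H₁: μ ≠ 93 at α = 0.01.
One-sample t-test:
H₀: μ = 93
H₁: μ ≠ 93
df = n - 1 = 47
t = (x̄ - μ₀) / (s/√n) = (88.14 - 93) / (23.46/√48) = -1.435
p-value = 0.1578

Since p-value > α = 0.01, we fail to reject H₀.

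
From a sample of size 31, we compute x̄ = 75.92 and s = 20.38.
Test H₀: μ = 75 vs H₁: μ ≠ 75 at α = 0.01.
One-sample t-test:
H₀: μ = 75
H₁: μ ≠ 75
df = n - 1 = 30
t = (x̄ - μ₀) / (s/√n) = (75.92 - 75) / (20.38/√31) = 0.251
p-value = 0.8033

Since p-value > α = 0.01, we fail to reject H₀.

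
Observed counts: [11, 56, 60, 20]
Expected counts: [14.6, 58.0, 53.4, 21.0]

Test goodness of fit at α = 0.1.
Chi-square goodness of fit test:
H₀: observed counts match expected distribution
H₁: observed counts differ from expected distribution
df = k - 1 = 3
χ² = Σ(O - E)²/E
   = (11 - 14.6)²/14.6 + (56 - 58.0)²/58.0 + (60 - 53.4)²/53.4 + (20 - 21.0)²/21.0
   = 0.888 + 0.069 + 0.816 + 0.048
   = 1.82
p-value = 0.6106

Since p-value > α = 0.1, we fail to reject H₀.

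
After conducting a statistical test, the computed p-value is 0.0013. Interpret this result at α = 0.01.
Since p = 0.0013 < α = 0.01, reject H₀.
There is sufficient evidence to reject the null hypothesis; the result is statistically significant at the 0.01 level.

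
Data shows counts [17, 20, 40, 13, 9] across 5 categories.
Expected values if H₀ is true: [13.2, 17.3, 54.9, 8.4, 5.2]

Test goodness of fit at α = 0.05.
Chi-square goodness of fit test:
H₀: observed counts match expected distribution
H₁: observed counts differ from expected distribution
df = k - 1 = 4
χ² = Σ(O - E)²/E
   = (17 - 13.2)²/13.2 + (20 - 17.3)²/17.3 + (40 - 54.9)²/54.9 + (13 - 8.4)²/8.4 + (9 - 5.2)²/5.2
   = 1.094 + 0.421 + 4.044 + 2.519 + 2.777
   = 10.86
p-value = 0.0282

Since p-value < α = 0.05, we reject H₀.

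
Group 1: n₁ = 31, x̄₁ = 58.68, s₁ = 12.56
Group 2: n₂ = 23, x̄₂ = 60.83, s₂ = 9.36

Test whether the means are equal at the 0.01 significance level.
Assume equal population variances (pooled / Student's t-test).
Student's two-sample t-test (equal variances):
H₀: μ₁ = μ₂
H₁: μ₁ ≠ μ₂
df = n₁ + n₂ - 2 = 52
Pooled variance s_p² = [(n₁-1)s₁² + (n₂-1)s₂²] / (n₁ + n₂ - 2) = [(30)(12.56²) + (22)(9.36²)] / 52 = 128.0773
SE = √(s_p²(1/n₁ + 1/n₂)) = √(128.0773 × (1/31 + 1/23)) = 3.1145
t = (x̄₁ - x̄₂) / SE = (58.68 - 60.83) / 3.1145 = -2.15 / 3.1145 = -0.690
p-value = 0.4931

Since p-value > α = 0.01, we fail to reject H₀.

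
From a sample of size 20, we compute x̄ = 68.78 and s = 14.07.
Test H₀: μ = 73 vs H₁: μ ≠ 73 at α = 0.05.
One-sample t-test:
H₀: μ = 73
H₁: μ ≠ 73
df = n - 1 = 19
t = (x̄ - μ₀) / (s/√n) = (68.78 - 73) / (14.07/√20) = -1.341
p-value = 0.1956

Since p-value > α = 0.05, we fail to reject H₀.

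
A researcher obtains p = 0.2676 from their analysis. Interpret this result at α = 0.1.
Since p = 0.2676 > α = 0.1, fail to reject H₀.
There is insufficient evidence to reject the null hypothesis; the result is not statistically significant at the 0.1 level.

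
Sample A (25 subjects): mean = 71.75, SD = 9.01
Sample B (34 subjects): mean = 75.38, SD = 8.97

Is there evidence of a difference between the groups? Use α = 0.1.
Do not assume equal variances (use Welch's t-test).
Welch's two-sample t-test:
H₀: μ₁ = μ₂
H₁: μ₁ ≠ μ₂
s₁²/n₁ = 9.01²/25 = 3.2472,  s₂²/n₂ = 8.97²/34 = 2.3665
SE = √(s₁²/n₁ + s₂²/n₂) = √(3.2472 + 2.3665) = 2.3693
df (Welch-Satterthwaite) = (s₁²/n₁ + s₂²/n₂)² / [(s₁²/n₁)²/(n₁-1) + (s₂²/n₂)²/(n₂-1)] ≈ 51.74
t = (x̄₁ - x̄₂) / SE = (71.75 - 75.38) / 2.3693 = -3.63 / 2.3693 = -1.532
p-value = 0.1316

Since p-value > α = 0.1, we fail to reject H₀.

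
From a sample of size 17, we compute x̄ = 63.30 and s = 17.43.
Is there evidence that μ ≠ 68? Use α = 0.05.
One-sample t-test:
H₀: μ = 68
H₁: μ ≠ 68
df = n - 1 = 16
t = (x̄ - μ₀) / (s/√n) = (63.30 - 68) / (17.43/√17) = -1.112
p-value = 0.2827

Since p-value > α = 0.05, we fail to reject H₀.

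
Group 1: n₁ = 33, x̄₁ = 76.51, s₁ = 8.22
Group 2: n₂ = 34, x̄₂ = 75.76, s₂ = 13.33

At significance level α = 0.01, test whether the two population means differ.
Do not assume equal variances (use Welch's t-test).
Welch's two-sample t-test:
H₀: μ₁ = μ₂
H₁: μ₁ ≠ μ₂
s₁²/n₁ = 8.22²/33 = 2.0475,  s₂²/n₂ = 13.33²/34 = 5.2261
SE = √(s₁²/n₁ + s₂²/n₂) = √(2.0475 + 5.2261) = 2.6970
df (Welch-Satterthwaite) = (s₁²/n₁ + s₂²/n₂)² / [(s₁²/n₁)²/(n₁-1) + (s₂²/n₂)²/(n₂-1)] ≈ 55.19
t = (x̄₁ - x̄₂) / SE = (76.51 - 75.76) / 2.6970 = 0.75 / 2.6970 = 0.278
p-value = 0.7820

Since p-value > α = 0.01, we fail to reject H₀.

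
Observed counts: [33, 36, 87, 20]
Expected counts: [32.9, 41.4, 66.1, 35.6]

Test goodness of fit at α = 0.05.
Chi-square goodness of fit test:
H₀: observed counts match expected distribution
H₁: observed counts differ from expected distribution
df = k - 1 = 3
χ² = Σ(O - E)²/E
   = (33 - 32.9)²/32.9 + (36 - 41.4)²/41.4 + (87 - 66.1)²/66.1 + (20 - 35.6)²/35.6
   = 0.000 + 0.704 + 6.608 + 6.836
   = 14.15
p-value = 0.0027

Since p-value < α = 0.05, we reject H₀.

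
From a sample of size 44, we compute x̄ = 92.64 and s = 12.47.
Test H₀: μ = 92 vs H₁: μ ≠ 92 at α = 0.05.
One-sample t-test:
H₀: μ = 92
H₁: μ ≠ 92
df = n - 1 = 43
t = (x̄ - μ₀) / (s/√n) = (92.64 - 92) / (12.47/√44) = 0.340
p-value = 0.7352

Since p-value > α = 0.05, we fail to reject H₀.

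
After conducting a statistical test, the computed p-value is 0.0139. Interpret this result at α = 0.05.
Since p = 0.0139 < α = 0.05, reject H₀.
There is sufficient evidence to reject the null hypothesis; the result is statistically significant at the 0.05 level.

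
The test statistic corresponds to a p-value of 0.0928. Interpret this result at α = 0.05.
Since p = 0.0928 > α = 0.05, fail to reject H₀.
There is insufficient evidence to reject the null hypothesis; the result is not statistically significant at the 0.05 level.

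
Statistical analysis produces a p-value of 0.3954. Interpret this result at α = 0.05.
Since p = 0.3954 > α = 0.05, fail to reject H₀.
There is insufficient evidence to reject the null hypothesis; the result is not statistically significant at the 0.05 level.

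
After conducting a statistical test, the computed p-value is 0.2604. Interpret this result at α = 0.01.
Since p = 0.2604 > α = 0.01, fail to reject H₀.
There is insufficient evidence to reject the null hypothesis; the result is not statistically significant at the 0.01 level.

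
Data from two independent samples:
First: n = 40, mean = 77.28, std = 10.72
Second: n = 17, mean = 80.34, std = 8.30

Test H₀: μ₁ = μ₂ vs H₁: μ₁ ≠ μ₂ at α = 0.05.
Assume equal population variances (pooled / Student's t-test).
Student's two-sample t-test (equal variances):
H₀: μ₁ = μ₂
H₁: μ₁ ≠ μ₂
df = n₁ + n₂ - 2 = 55
Pooled variance s_p² = [(n₁-1)s₁² + (n₂-1)s₂²] / (n₁ + n₂ - 2) = [(39)(10.72²) + (16)(8.30²)] / 55 = 101.5283
SE = √(s_p²(1/n₁ + 1/n₂)) = √(101.5283 × (1/40 + 1/17)) = 2.9173
t = (x̄₁ - x̄₂) / SE = (77.28 - 80.34) / 2.9173 = -3.06 / 2.9173 = -1.049
p-value = 0.2988

Since p-value > α = 0.05, we fail to reject H₀.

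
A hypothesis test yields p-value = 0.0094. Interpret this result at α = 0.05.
Since p = 0.0094 < α = 0.05, reject H₀.
There is sufficient evidence to reject the null hypothesis; the result is statistically significant at the 0.05 level.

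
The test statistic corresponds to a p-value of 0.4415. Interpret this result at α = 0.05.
Since p = 0.4415 > α = 0.05, fail to reject H₀.
There is insufficient evidence to reject the null hypothesis; the result is not statistically significant at the 0.05 level.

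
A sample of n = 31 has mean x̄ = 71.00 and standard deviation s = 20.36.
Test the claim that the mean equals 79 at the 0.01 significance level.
One-sample t-test:
H₀: μ = 79
H₁: μ ≠ 79
df = n - 1 = 30
t = (x̄ - μ₀) / (s/√n) = (71.00 - 79) / (20.36/√31) = -2.188
p-value = 0.0366

Since p-value > α = 0.01, we fail to reject H₀.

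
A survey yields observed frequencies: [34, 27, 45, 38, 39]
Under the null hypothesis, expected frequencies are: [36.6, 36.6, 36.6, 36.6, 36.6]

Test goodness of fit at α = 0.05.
Chi-square goodness of fit test:
H₀: observed counts match expected distribution
H₁: observed counts differ from expected distribution
df = k - 1 = 4
χ² = Σ(O - E)²/E
   = (34 - 36.6)²/36.6 + (27 - 36.6)²/36.6 + (45 - 36.6)²/36.6 + (38 - 36.6)²/36.6 + (39 - 36.6)²/36.6
   = 0.185 + 2.518 + 1.928 + 0.054 + 0.157
   = 4.84
p-value = 0.3039

Since p-value > α = 0.05, we fail to reject H₀.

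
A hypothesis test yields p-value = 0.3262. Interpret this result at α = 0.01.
Since p = 0.3262 > α = 0.01, fail to reject H₀.
There is insufficient evidence to reject the null hypothesis; the result is not statistically significant at the 0.01 level.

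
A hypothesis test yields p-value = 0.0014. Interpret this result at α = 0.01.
Since p = 0.0014 < α = 0.01, reject H₀.
There is sufficient evidence to reject the null hypothesis; the result is statistically significant at the 0.01 level.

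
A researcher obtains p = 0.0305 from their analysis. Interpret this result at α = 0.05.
Since p = 0.0305 < α = 0.05, reject H₀.
There is sufficient evidence to reject the null hypothesis; the result is statistically significant at the 0.05 level.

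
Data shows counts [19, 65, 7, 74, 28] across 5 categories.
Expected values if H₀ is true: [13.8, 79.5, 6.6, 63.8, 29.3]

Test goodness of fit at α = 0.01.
Chi-square goodness of fit test:
H₀: observed counts match expected distribution
H₁: observed counts differ from expected distribution
df = k - 1 = 4
χ² = Σ(O - E)²/E
   = (19 - 13.8)²/13.8 + (65 - 79.5)²/79.5 + (7 - 6.6)²/6.6 + (74 - 63.8)²/63.8 + (28 - 29.3)²/29.3
   = 1.959 + 2.645 + 0.024 + 1.631 + 0.058
   = 6.32
p-value = 0.1767

Since p-value > α = 0.01, we fail to reject H₀.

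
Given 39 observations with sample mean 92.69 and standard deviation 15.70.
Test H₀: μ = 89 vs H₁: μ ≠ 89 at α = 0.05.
One-sample t-test:
H₀: μ = 89
H₁: μ ≠ 89
df = n - 1 = 38
t = (x̄ - μ₀) / (s/√n) = (92.69 - 89) / (15.70/√39) = 1.468
p-value = 0.1504

Since p-value > α = 0.05, we fail to reject H₀.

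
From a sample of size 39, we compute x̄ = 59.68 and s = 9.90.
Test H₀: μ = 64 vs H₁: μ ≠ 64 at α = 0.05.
One-sample t-test:
H₀: μ = 64
H₁: μ ≠ 64
df = n - 1 = 38
t = (x̄ - μ₀) / (s/√n) = (59.68 - 64) / (9.90/√39) = -2.725
p-value = 0.0097

Since p-value < α = 0.05, we reject H₀.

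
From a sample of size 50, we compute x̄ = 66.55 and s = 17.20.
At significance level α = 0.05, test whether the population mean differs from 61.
One-sample t-test:
H₀: μ = 61
H₁: μ ≠ 61
df = n - 1 = 49
t = (x̄ - μ₀) / (s/√n) = (66.55 - 61) / (17.20/√50) = 2.282
p-value = 0.0269

Since p-value < α = 0.05, we reject H₀.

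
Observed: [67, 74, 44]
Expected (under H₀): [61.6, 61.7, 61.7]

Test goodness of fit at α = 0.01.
Chi-square goodness of fit test:
H₀: observed counts match expected distribution
H₁: observed counts differ from expected distribution
df = k - 1 = 2
χ² = Σ(O - E)²/E
   = (67 - 61.6)²/61.6 + (74 - 61.7)²/61.7 + (44 - 61.7)²/61.7
   = 0.473 + 2.452 + 5.078
   = 8.00
p-value = 0.0183

Since p-value > α = 0.01, we fail to reject H₀.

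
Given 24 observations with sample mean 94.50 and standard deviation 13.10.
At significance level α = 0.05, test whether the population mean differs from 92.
One-sample t-test:
H₀: μ = 92
H₁: μ ≠ 92
df = n - 1 = 23
t = (x̄ - μ₀) / (s/√n) = (94.50 - 92) / (13.10/√24) = 0.935
p-value = 0.3595

Since p-value > α = 0.05, we fail to reject H₀.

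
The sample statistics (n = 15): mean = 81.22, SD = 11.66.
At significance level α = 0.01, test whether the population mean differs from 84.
One-sample t-test:
H₀: μ = 84
H₁: μ ≠ 84
df = n - 1 = 14
t = (x̄ - μ₀) / (s/√n) = (81.22 - 84) / (11.66/√15) = -0.923
p-value = 0.3714

Since p-value > α = 0.01, we fail to reject H₀.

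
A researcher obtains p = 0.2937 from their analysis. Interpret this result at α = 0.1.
Since p = 0.2937 > α = 0.1, fail to reject H₀.
There is insufficient evidence to reject the null hypothesis; the result is not statistically significant at the 0.1 level.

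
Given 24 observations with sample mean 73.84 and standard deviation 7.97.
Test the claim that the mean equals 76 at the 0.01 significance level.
One-sample t-test:
H₀: μ = 76
H₁: μ ≠ 76
df = n - 1 = 23
t = (x̄ - μ₀) / (s/√n) = (73.84 - 76) / (7.97/√24) = -1.328
p-value = 0.1973

Since p-value > α = 0.01, we fail to reject H₀.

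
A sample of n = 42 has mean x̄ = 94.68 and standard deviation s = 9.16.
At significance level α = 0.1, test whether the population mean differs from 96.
One-sample t-test:
H₀: μ = 96
H₁: μ ≠ 96
df = n - 1 = 41
t = (x̄ - μ₀) / (s/√n) = (94.68 - 96) / (9.16/√42) = -0.934
p-value = 0.3558

Since p-value > α = 0.1, we fail to reject H₀.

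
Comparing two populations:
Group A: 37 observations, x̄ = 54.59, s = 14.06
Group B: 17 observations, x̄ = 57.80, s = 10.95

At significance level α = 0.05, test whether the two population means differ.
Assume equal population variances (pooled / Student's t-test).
Student's two-sample t-test (equal variances):
H₀: μ₁ = μ₂
H₁: μ₁ ≠ μ₂
df = n₁ + n₂ - 2 = 52
Pooled variance s_p² = [(n₁-1)s₁² + (n₂-1)s₂²] / (n₁ + n₂ - 2) = [(36)(14.06²) + (16)(10.95²)] / 52 = 173.7510
SE = √(s_p²(1/n₁ + 1/n₂)) = √(173.7510 × (1/37 + 1/17)) = 3.8622
t = (x̄₁ - x̄₂) / SE = (54.59 - 57.80) / 3.8622 = -3.21 / 3.8622 = -0.831
p-value = 0.4097

Since p-value > α = 0.05, we fail to reject H₀.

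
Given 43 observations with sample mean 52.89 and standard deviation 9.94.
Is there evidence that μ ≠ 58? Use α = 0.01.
One-sample t-test:
H₀: μ = 58
H₁: μ ≠ 58
df = n - 1 = 42
t = (x̄ - μ₀) / (s/√n) = (52.89 - 58) / (9.94/√43) = -3.371
p-value = 0.0016

Since p-value < α = 0.01, we reject H₀.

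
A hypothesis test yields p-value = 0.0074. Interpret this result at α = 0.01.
Since p = 0.0074 < α = 0.01, reject H₀.
There is sufficient evidence to reject the null hypothesis; the result is statistically significant at the 0.01 level.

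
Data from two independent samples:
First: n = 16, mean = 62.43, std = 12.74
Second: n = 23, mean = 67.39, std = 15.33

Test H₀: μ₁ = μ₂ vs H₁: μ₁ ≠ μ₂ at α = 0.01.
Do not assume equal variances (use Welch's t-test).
Welch's two-sample t-test:
H₀: μ₁ = μ₂
H₁: μ₁ ≠ μ₂
s₁²/n₁ = 12.74²/16 = 10.1442,  s₂²/n₂ = 15.33²/23 = 10.2178
SE = √(s₁²/n₁ + s₂²/n₂) = √(10.1442 + 10.2178) = 4.5124
df (Welch-Satterthwaite) = (s₁²/n₁ + s₂²/n₂)² / [(s₁²/n₁)²/(n₁-1) + (s₂²/n₂)²/(n₂-1)] ≈ 35.72
t = (x̄₁ - x̄₂) / SE = (62.43 - 67.39) / 4.5124 = -4.96 / 4.5124 = -1.099
p-value = 0.2790

Since p-value > α = 0.01, we fail to reject H₀.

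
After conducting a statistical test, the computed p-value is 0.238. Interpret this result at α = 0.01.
Since p = 0.238 > α = 0.01, fail to reject H₀.
There is insufficient evidence to reject the null hypothesis; the result is not statistically significant at the 0.01 level.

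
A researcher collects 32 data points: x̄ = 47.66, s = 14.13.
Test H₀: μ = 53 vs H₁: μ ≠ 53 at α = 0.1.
One-sample t-test:
H₀: μ = 53
H₁: μ ≠ 53
df = n - 1 = 31
t = (x̄ - μ₀) / (s/√n) = (47.66 - 53) / (14.13/√32) = -2.138
p-value = 0.0405

Since p-value < α = 0.1, we reject H₀.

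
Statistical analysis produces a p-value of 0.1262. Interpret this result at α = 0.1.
Since p = 0.1262 > α = 0.1, fail to reject H₀.
There is insufficient evidence to reject the null hypothesis; the result is not statistically significant at the 0.1 level.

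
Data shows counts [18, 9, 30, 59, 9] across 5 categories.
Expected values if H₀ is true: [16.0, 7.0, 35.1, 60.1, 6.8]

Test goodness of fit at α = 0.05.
Chi-square goodness of fit test:
H₀: observed counts match expected distribution
H₁: observed counts differ from expected distribution
df = k - 1 = 4
χ² = Σ(O - E)²/E
   = (18 - 16.0)²/16.0 + (9 - 7.0)²/7.0 + (30 - 35.1)²/35.1 + (59 - 60.1)²/60.1 + (9 - 6.8)²/6.8
   = 0.250 + 0.571 + 0.741 + 0.020 + 0.712
   = 2.29
p-value = 0.6818

Since p-value > α = 0.05, we fail to reject H₀.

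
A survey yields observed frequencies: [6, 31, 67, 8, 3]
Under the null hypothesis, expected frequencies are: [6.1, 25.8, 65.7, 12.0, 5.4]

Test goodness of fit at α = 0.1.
Chi-square goodness of fit test:
H₀: observed counts match expected distribution
H₁: observed counts differ from expected distribution
df = k - 1 = 4
χ² = Σ(O - E)²/E
   = (6 - 6.1)²/6.1 + (31 - 25.8)²/25.8 + (67 - 65.7)²/65.7 + (8 - 12.0)²/12.0 + (3 - 5.4)²/5.4
   = 0.002 + 1.048 + 0.026 + 1.333 + 1.067
   = 3.48
p-value = 0.4816

Since p-value > α = 0.1, we fail to reject H₀.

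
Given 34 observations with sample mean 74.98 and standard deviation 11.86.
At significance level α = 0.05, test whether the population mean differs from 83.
One-sample t-test:
H₀: μ = 83
H₁: μ ≠ 83
df = n - 1 = 33
t = (x̄ - μ₀) / (s/√n) = (74.98 - 83) / (11.86/√34) = -3.943
p-value = 0.0004

Since p-value < α = 0.05, we reject H₀.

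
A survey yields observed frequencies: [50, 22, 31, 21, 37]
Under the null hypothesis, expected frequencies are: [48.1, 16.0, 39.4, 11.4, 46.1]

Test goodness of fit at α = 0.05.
Chi-square goodness of fit test:
H₀: observed counts match expected distribution
H₁: observed counts differ from expected distribution
df = k - 1 = 4
χ² = Σ(O - E)²/E
   = (50 - 48.1)²/48.1 + (22 - 16.0)²/16.0 + (31 - 39.4)²/39.4 + (21 - 11.4)²/11.4 + (37 - 46.1)²/46.1
   = 0.075 + 2.250 + 1.791 + 8.084 + 1.796
   = 14.00
p-value = 0.0073

Since p-value < α = 0.05, we reject H₀.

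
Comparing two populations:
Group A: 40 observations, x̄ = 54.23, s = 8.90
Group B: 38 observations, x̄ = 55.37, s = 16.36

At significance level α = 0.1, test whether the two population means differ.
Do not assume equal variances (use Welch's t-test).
Welch's two-sample t-test:
H₀: μ₁ = μ₂
H₁: μ₁ ≠ μ₂
s₁²/n₁ = 8.90²/40 = 1.9803,  s₂²/n₂ = 16.36²/38 = 7.0434
SE = √(s₁²/n₁ + s₂²/n₂) = √(1.9803 + 7.0434) = 3.0039
df (Welch-Satterthwaite) = (s₁²/n₁ + s₂²/n₂)² / [(s₁²/n₁)²/(n₁-1) + (s₂²/n₂)²/(n₂-1)] ≈ 56.49
t = (x̄₁ - x̄₂) / SE = (54.23 - 55.37) / 3.0039 = -1.14 / 3.0039 = -0.380
p-value = 0.7057

Since p-value > α = 0.1, we fail to reject H₀.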